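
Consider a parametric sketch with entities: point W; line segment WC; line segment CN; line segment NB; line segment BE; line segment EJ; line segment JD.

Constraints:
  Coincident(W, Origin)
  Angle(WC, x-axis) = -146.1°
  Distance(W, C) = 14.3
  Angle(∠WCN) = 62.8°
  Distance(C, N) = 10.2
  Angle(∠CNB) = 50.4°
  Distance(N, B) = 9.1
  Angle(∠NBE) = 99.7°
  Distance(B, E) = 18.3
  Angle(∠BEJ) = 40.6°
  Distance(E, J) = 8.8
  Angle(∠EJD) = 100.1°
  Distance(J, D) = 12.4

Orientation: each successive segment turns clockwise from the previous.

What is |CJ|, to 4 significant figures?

4.686

W is at the origin; WC runs at -146.1° with length 14.3, so C = (-11.87, -7.976). ∠WCN = 62.8° gives CN at 96.70° from the x-axis; with |CN| = 10.2, N = (-13.06, 2.155). ∠CNB = 50.4° gives NB at -32.90° from the x-axis; with |NB| = 9.1, B = (-5.419, -2.788). ∠NBE = 99.7° gives BE at -113.2° from the x-axis; with |BE| = 18.3, E = (-12.63, -19.61). ∠BEJ = 40.6° gives EJ at 107.4° from the x-axis; with |EJ| = 8.8, J = (-15.26, -11.21). Then |CJ| = |J − C| = 4.686.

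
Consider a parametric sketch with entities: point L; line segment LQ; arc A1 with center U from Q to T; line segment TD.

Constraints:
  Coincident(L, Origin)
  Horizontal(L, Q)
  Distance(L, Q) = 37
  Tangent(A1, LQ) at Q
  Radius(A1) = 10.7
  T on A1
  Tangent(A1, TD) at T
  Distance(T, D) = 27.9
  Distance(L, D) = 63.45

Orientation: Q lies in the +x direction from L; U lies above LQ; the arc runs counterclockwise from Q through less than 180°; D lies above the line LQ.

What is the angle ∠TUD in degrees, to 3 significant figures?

69.0°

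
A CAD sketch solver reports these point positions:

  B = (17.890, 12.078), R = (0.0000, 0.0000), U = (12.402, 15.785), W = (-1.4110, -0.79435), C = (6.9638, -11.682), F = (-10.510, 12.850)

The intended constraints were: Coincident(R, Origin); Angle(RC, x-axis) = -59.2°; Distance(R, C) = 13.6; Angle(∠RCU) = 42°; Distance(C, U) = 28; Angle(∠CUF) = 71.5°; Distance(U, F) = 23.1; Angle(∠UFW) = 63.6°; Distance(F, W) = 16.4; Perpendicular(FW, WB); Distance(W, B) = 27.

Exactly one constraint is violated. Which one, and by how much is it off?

Distance(W, B) = 27 — off by 3.80.

R = (0.00, 0.00) ✓; RC at -59.20° ✓; |RC| = 13.60 ✓; ∠RCU = 42.00° ✓; |CU| = 28.00 ✓; ∠CUF = 71.50° ✓; |UF| = 23.10 ✓; ∠UFW = 63.60° ✓; |FW| = 16.40 ✓; ∠(FW, WB) = 90.00° ✓; |WB| = 23.20 ✗.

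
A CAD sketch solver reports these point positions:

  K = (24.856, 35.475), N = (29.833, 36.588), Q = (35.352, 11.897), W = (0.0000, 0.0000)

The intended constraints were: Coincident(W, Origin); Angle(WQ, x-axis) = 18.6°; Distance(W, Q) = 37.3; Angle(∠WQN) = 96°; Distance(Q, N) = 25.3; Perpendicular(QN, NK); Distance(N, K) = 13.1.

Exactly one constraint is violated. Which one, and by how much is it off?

Distance(N, K) = 13.1 — off by 8.00.

W = (0.00, 0.00) ✓; WQ at 18.60° ✓; |WQ| = 37.30 ✓; ∠WQN = 96.00° ✓; |QN| = 25.30 ✓; ∠(QN, NK) = 90.01° ✓; |NK| = 5.100 ✗.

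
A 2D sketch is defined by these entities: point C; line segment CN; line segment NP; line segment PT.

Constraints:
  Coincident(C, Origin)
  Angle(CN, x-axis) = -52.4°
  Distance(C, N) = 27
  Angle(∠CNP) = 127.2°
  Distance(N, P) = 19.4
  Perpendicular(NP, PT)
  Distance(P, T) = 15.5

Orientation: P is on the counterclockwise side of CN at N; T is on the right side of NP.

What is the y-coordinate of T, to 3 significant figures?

-36.8

C is at the origin; CN runs at -52.4° with length 27.0, so N = 27.0·(cos -52.4°, sin -52.4°) = (16.5, -21.4). ∠CNP = 127.2°, so NP runs at -52.4° + (180° − 127.2°) = 0.400° from the x-axis; with |NP| = 19.4, P = N + 19.4·(cos 0.400°, sin 0.400°) = (35.9, -21.3). The perpendicularity gives PT at right angles to NP; with |PT| = 15.5 on the right of NP, T = P + 15.5·(0.00698, -1.00) = (36.0, -36.8). So T.y = -36.8.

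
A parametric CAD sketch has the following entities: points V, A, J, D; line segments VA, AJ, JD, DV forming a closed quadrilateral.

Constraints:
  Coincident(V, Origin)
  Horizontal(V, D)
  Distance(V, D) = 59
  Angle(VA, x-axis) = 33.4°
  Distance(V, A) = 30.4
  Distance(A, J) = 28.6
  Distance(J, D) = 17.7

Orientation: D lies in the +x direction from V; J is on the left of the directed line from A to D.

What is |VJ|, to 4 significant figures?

56.58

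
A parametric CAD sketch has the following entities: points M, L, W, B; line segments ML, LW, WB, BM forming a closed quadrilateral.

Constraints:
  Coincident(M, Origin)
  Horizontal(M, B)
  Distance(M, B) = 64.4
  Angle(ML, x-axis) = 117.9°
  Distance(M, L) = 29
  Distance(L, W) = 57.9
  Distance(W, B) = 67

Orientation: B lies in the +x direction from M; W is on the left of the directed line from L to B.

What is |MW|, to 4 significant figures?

68.19

Checks: |LW| = 57.90 ✓; |WB| = 67.00 ✓.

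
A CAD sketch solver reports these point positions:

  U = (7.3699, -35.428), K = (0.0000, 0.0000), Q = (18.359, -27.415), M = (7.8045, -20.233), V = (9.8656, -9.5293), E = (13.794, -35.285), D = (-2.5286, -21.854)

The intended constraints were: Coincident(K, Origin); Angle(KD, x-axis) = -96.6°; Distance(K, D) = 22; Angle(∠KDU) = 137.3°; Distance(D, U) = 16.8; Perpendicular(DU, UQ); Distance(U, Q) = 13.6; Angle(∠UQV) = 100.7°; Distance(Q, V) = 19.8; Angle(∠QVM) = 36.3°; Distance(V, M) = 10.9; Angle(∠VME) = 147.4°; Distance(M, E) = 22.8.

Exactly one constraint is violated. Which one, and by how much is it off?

Distance(M, E) = 22.8 — off by 6.60.

K = (0.00, 0.00) ✓; KD at -96.60° ✓; |KD| = 22.00 ✓; ∠KDU = 137.3° ✓; |DU| = 16.80 ✓; ∠(DU, UQ) = 90.00° ✓; |UQ| = 13.60 ✓; ∠UQV = 100.7° ✓; |QV| = 19.80 ✓; ∠QVM = 36.30° ✓; |VM| = 10.90 ✓; ∠VME = 147.4° ✓; |ME| = 16.20 ✗.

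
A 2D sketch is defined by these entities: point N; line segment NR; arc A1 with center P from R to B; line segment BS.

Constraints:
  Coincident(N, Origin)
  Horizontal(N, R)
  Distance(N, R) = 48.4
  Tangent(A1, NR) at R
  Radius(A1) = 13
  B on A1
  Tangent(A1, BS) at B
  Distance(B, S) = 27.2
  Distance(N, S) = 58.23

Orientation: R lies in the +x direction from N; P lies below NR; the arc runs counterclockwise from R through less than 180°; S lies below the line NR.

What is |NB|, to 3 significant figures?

38.7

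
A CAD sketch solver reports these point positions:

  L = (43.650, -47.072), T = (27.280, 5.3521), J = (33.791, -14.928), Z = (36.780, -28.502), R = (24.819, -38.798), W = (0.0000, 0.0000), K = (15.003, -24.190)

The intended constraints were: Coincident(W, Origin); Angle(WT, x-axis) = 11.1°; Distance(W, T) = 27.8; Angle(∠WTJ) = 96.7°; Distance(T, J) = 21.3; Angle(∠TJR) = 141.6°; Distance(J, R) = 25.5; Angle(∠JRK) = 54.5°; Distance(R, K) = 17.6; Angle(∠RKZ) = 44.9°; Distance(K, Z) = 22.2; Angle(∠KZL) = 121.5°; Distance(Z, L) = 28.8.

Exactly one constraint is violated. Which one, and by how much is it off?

Distance(Z, L) = 28.8 — off by 9.00.

W = (0.00, 0.00) ✓; WT at 11.10° ✓; |WT| = 27.80 ✓; ∠WTJ = 96.70° ✓; |TJ| = 21.30 ✓; ∠TJR = 141.6° ✓; |JR| = 25.50 ✓; ∠JRK = 54.50° ✓; |RK| = 17.60 ✓; ∠RKZ = 44.90° ✓; |KZ| = 22.20 ✓; ∠KZL = 121.5° ✓; |ZL| = 19.80 ✗.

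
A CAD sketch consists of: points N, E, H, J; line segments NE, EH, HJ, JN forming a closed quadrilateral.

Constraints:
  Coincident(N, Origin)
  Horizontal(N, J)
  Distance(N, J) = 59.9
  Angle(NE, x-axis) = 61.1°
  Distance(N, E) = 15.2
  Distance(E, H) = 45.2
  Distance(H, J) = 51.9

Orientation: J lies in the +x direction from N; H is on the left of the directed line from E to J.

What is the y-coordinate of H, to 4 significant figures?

46.87

Checks: N.y = 0.00, J.y = 0.00 ✓; |EH| = 45.20 ✓; |HJ| = 51.90 ✓.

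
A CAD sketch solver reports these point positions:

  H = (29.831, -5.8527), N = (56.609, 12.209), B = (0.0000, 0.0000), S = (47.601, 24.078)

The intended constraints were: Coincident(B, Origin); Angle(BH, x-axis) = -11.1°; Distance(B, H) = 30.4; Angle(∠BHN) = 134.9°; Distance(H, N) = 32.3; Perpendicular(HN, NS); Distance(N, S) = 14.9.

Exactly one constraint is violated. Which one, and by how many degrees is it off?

Perpendicular(HN, NS) — off by 3.20°.

B = (0.00, 0.00) ✓; BH at -11.10° ✓; |BH| = 30.40 ✓; ∠BHN = 134.9° ✓; |HN| = 32.30 ✓; ∠(HN, NS) = 93.20° ✗; |NS| = 14.90 ✓.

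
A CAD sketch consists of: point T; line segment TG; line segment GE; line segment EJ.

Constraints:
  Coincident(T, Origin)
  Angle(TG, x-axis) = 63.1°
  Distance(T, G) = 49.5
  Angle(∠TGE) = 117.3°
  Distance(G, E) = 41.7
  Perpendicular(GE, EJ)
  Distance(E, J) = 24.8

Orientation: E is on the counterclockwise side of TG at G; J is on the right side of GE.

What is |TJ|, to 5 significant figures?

94.230

∠TGE = 117.3°, so GE runs at 63.1° + (180° − 117.3°) = 125.80° from the x-axis; with |GE| = 41.7, E = G + 41.7·(cos 125.80°, sin 125.80°) = (-1.9972, 77.965). The perpendicularity gives EJ at right angles to GE; with |EJ| = 24.8 on the right of GE, J = E + 24.8·(0.81106, 0.58496) = (18.117, 92.472). Then |TJ| = |J − T| = 94.230.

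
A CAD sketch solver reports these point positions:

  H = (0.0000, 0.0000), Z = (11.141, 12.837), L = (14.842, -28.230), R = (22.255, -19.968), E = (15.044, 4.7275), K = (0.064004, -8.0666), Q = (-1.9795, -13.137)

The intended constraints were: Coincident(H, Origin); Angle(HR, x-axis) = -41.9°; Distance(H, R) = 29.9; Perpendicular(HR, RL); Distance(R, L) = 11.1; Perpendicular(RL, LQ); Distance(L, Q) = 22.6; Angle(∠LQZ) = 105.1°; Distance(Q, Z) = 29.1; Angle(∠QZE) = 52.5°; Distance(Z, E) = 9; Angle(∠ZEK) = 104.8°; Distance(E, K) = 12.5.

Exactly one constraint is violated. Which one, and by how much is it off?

Distance(E, K) = 12.5 — off by 7.20.

H = (0.00, 0.00) ✓; HR at -41.90° ✓; |HR| = 29.90 ✓; ∠(HR, RL) = 90.00° ✓; |RL| = 11.10 ✓; ∠(RL, LQ) = 90.00° ✓; |LQ| = 22.60 ✓; ∠LQZ = 105.1° ✓; |QZ| = 29.10 ✓; ∠QZE = 52.50° ✓; |ZE| = 9.000 ✓; ∠ZEK = 104.8° ✓; |EK| = 19.70 ✗.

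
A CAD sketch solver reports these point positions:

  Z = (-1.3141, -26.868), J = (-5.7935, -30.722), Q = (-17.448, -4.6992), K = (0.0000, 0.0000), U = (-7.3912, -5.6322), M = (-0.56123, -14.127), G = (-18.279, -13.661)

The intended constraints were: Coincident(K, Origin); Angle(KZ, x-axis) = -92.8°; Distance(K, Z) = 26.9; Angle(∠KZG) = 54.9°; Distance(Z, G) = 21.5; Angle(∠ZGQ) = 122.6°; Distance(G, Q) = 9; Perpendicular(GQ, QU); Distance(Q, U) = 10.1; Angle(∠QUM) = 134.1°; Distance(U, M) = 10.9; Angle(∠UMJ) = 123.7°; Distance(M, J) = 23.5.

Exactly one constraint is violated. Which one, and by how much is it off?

Distance(M, J) = 23.5 — off by 6.10.

K = (0.00, 0.00) ✓; KZ at -92.80° ✓; |KZ| = 26.90 ✓; ∠KZG = 54.90° ✓; |ZG| = 21.50 ✓; ∠ZGQ = 122.6° ✓; |GQ| = 9.000 ✓; ∠(GQ, QU) = 90.00° ✓; |QU| = 10.10 ✓; ∠QUM = 134.1° ✓; |UM| = 10.90 ✓; ∠UMJ = 123.7° ✓; |MJ| = 17.40 ✗.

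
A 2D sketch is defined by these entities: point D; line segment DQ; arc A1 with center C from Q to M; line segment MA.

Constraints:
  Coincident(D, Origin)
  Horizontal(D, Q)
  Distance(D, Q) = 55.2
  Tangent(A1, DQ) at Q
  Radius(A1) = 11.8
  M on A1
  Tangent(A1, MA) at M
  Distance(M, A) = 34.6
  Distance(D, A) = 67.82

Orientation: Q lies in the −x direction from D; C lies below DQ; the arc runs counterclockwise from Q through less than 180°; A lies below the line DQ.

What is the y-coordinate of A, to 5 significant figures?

-47.685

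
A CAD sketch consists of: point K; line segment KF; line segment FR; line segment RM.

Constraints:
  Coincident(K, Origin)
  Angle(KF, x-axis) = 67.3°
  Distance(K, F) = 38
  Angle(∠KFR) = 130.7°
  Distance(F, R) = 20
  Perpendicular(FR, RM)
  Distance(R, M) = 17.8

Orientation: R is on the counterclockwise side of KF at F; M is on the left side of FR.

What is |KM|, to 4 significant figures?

46.11

K is at the origin; KF runs at 67.3° with length 38.0, so F = 38.0·(cos 67.3°, sin 67.3°) = (14.66, 35.06). ∠KFR = 130.7°, so FR runs at 67.3° + (180° − 130.7°) = 116.6° from the x-axis; with |FR| = 20.0, R = F + 20.0·(cos 116.6°, sin 116.6°) = (5.709, 52.94). FR ⟂ RM; with |RM| = 17.8 on the left of FR, M = R + 17.8·(-0.8942, -0.4478) = (-10.21, 44.97). Then |KM| = |M − K| = 46.11.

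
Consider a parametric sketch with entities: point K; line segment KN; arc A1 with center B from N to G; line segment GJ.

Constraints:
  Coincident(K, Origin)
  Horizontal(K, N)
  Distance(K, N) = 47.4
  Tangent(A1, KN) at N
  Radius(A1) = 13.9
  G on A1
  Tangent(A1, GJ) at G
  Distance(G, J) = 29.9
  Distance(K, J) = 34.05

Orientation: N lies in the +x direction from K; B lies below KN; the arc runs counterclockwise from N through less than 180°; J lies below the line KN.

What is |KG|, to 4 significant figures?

36.84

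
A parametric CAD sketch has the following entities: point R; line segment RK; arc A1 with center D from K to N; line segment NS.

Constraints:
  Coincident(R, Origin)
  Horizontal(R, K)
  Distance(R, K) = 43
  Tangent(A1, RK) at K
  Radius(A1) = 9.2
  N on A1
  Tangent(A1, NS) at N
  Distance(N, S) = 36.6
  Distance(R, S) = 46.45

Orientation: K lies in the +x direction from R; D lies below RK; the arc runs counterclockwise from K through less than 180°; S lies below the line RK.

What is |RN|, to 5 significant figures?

34.862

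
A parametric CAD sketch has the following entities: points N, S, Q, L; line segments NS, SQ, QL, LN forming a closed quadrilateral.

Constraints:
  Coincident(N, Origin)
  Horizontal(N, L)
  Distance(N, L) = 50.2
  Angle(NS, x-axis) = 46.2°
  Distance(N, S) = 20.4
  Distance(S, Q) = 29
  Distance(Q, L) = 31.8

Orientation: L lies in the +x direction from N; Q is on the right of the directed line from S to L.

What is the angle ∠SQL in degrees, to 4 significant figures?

79.58°

N is at the origin; NL is horizontal with |NL| = 50.2 and L in +x, so L = (50.2, 0). NS runs at 46.2° with |NS| = 20.4, so S = (14.12, 14.72). Q is determined by |SQ| = 29.0 and |QL| = 31.8 together: it lies at the intersection of circle(S, 29.0) and circle(L, 31.8). With |SL| = 38.97, the foot of the radical line on SL is 17.30 from S and the perpendicular offset is √(29.0² − 17.30²) = 23.27. Taking the right-of-SL solution: Q = (21.34, -13.36).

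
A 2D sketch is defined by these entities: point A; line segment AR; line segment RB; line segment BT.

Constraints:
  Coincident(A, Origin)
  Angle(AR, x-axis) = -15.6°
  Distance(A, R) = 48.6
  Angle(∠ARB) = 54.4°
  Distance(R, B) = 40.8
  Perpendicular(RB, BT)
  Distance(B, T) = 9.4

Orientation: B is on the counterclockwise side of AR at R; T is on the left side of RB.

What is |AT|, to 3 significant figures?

32.6

A is at the origin; AR runs at -15.6° with length 48.6, so R = 48.6·(cos -15.6°, sin -15.6°) = (46.8, -13.1). ∠ARB = 54.4°, so RB runs at -15.6° + (180° − 54.4°) = 110° from the x-axis; with |RB| = 40.8, B = R + 40.8·(cos 110°, sin 110°) = (32.9, 25.3). The perpendicularity gives BT at right angles to RB; with |BT| = 9.4 on the left of RB, T = B + 9.4·(-0.940, -0.342) = (24.0, 22.1). Then |AT| = |T − A| = 32.6.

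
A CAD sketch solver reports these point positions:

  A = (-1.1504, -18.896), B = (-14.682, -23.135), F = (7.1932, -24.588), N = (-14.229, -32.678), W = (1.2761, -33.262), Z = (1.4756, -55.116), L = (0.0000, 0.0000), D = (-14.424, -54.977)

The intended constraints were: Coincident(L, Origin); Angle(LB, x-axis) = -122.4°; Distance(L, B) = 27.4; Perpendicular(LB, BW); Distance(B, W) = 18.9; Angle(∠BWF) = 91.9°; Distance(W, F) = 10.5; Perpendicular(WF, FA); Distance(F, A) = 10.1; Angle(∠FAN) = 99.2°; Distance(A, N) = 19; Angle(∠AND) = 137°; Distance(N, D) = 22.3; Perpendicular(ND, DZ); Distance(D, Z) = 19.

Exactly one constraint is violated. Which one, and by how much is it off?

Distance(D, Z) = 19 — off by 3.10.

L = (0.00, 0.00) ✓; LB at -122.4° ✓; |LB| = 27.40 ✓; ∠(LB, BW) = 90.00° ✓; |BW| = 18.90 ✓; ∠BWF = 91.90° ✓; |WF| = 10.50 ✓; ∠(WF, FA) = 90.00° ✓; |FA| = 10.10 ✓; ∠FAN = 99.20° ✓; |AN| = 19.00 ✓; ∠AND = 137.0° ✓; |ND| = 22.30 ✓; ∠(ND, DZ) = 90.00° ✓; |DZ| = 15.90 ✗.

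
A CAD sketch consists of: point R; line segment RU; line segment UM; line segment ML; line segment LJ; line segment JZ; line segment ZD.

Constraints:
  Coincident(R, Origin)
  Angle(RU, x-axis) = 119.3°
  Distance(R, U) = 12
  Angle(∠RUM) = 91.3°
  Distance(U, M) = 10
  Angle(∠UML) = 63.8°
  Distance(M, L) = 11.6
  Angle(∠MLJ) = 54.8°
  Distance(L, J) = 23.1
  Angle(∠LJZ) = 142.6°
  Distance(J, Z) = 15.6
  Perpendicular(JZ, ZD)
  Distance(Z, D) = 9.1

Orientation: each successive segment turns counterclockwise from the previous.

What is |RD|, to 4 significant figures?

36.31

R is at the origin; RU runs at 119.3° with length 12.0, so U = (-5.873, 10.46). ∠RUM = 91.3° gives UM at -152.0° from the x-axis; with |UM| = 10.0, M = (-14.70, 5.770). ∠UML = 63.8° gives ML at -35.80° from the x-axis; with |ML| = 11.6, L = (-5.294, -1.015). ∠MLJ = 54.8° gives LJ at 89.40° from the x-axis; with |LJ| = 23.1, J = (-5.052, 22.08). ∠LJZ = 142.6° gives JZ at 126.8° from the x-axis; with |JZ| = 15.6, Z = (-14.40, 34.57). The perpendicularity gives ZD at right angles to JZ, so ZD runs at -143.2°; with |ZD| = 9.1, D = (-21.68, 29.12). Then |RD| = |D − R| = 36.31.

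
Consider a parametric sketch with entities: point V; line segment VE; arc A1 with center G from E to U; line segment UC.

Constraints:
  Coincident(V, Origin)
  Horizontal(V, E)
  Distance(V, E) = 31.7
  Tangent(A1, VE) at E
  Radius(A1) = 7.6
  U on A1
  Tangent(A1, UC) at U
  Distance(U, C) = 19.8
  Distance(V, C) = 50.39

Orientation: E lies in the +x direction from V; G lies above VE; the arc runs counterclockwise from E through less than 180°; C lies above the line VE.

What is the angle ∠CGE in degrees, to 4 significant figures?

145.5°

Checks: V = (0.00, 0.00) ✓; |GU| = 7.600 ✓; ∠(GU, UC) = 90.00° ✓; |UC| = 19.80 ✓; |VC| = 50.39 ✓.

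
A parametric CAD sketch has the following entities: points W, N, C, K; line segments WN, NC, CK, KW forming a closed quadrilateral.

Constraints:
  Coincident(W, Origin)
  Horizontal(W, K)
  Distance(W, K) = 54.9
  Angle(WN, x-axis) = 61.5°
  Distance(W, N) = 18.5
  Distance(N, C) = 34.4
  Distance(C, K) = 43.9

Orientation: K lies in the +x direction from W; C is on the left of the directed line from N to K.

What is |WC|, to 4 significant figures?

52.15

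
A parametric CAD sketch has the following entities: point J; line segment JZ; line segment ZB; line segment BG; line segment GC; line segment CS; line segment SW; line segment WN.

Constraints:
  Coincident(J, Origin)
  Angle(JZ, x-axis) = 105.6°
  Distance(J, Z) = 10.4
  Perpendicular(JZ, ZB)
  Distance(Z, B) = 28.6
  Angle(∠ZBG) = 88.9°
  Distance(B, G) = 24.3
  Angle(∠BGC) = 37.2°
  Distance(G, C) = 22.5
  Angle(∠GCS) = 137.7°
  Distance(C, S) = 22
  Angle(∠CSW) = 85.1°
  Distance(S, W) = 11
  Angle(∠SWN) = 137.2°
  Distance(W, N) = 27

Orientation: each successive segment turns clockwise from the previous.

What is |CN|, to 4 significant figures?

29.15

J is at the origin; JZ runs at 105.6° with length 10.4, so Z = (-2.797, 10.02). JZ is perpendicular to ZB, so ZB runs at 15.60°; with |ZB| = 28.6, B = (24.75, 17.71). ∠ZBG = 88.9° gives BG at -75.50° from the x-axis; with |BG| = 24.3, G = (30.83, -5.818). ∠BGC = 37.2° gives GC at 141.7° from the x-axis; with |GC| = 22.5, C = (13.18, 8.127). ∠GCS = 137.7° gives CS at 99.40° from the x-axis; with |CS| = 22.0, S = (9.583, 29.83). ∠CSW = 85.1° gives SW at 4.500° from the x-axis; with |SW| = 11.0, W = (20.55, 30.69). ∠SWN = 137.2° gives WN at -38.30° from the x-axis; with |WN| = 27.0, N = (41.74, 13.96). Then |CN| = |N − C| = 29.15.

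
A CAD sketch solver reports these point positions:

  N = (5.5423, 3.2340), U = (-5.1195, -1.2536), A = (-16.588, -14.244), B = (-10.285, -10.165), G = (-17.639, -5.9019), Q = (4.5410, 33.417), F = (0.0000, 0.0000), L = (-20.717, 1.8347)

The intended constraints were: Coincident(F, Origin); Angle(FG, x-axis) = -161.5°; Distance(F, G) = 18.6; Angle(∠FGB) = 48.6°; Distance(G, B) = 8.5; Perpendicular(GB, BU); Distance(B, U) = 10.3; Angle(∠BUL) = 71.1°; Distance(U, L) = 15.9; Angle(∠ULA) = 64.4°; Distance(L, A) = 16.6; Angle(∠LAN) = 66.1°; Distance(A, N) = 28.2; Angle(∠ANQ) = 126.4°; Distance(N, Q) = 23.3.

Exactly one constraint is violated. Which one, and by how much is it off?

Distance(N, Q) = 23.3 — off by 6.90.

F = (0.00, 0.00) ✓; FG at -161.5° ✓; |FG| = 18.60 ✓; ∠FGB = 48.60° ✓; |GB| = 8.500 ✓; ∠(GB, BU) = 90.00° ✓; |BU| = 10.30 ✓; ∠BUL = 71.10° ✓; |UL| = 15.90 ✓; ∠ULA = 64.40° ✓; |LA| = 16.60 ✓; ∠LAN = 66.10° ✓; |AN| = 28.20 ✓; ∠ANQ = 126.4° ✓; |NQ| = 30.20 ✗.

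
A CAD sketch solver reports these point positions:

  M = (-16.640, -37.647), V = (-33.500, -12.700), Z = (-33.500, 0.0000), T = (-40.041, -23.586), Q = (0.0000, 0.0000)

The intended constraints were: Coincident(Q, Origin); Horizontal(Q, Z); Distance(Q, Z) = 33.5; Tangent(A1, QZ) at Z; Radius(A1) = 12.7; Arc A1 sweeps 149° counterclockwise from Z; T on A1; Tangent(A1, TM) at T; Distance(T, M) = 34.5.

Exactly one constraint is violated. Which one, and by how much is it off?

Distance(T, M) = 34.5 — off by 7.20.

Q = (0.00, 0.00) ✓; Q.y = 0.00, Z.y = 0.00 ✓; |QZ| = 33.50 ✓; ∠(VZ, ZQ) = 90.00° ✓; |VZ| = 12.70 ✓; bearing(V→T) − bearing(V→Z) = 149.0° ✓; |VT| = 12.70 ✓; ∠(VT, TM) = 90.00° ✓; |TM| = 27.30 ✗.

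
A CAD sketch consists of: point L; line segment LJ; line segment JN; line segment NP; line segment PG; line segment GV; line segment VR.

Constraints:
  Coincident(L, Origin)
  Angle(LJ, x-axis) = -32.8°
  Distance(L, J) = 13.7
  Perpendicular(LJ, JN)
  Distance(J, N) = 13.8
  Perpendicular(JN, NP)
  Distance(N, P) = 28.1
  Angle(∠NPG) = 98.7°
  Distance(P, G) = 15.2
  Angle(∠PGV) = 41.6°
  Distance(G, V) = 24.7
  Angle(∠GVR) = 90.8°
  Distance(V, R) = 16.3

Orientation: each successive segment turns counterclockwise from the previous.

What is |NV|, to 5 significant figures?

11.420

L is at the origin; LJ runs at -32.8° with length 13.7, so J = (11.516, -7.4214). The perpendicularity gives JN at right angles to LJ, so JN runs at 57.200°; with |JN| = 13.8, N = (18.991, 4.1784). The perpendicularity gives NP at right angles to JN, so NP runs at 147.20°; with |NP| = 28.1, P = (-4.6286, 19.400). ∠NPG = 98.7° gives PG at -131.50° from the x-axis; with |PG| = 15.2, G = (-14.700, 8.0163). ∠PGV = 41.6° gives GV at 6.9000° from the x-axis; with |GV| = 24.7, V = (9.8207, 10.984). Then |NV| = |V − N| = 11.420.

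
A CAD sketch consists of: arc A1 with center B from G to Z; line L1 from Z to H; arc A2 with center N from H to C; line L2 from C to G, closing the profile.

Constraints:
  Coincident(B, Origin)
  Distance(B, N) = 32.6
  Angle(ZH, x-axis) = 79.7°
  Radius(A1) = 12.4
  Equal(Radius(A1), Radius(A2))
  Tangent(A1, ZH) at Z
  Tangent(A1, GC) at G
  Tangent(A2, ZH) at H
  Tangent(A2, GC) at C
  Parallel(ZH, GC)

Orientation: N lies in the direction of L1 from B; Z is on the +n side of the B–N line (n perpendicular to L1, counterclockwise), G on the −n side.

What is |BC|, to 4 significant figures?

34.88

Tangency of A1 to both parallel lines with radius 12.4 puts Z and G at B ± 12.4·n: Z = (-12.20, 2.217), G = (12.20, -2.217). Equal radii place H and C the same way about N: H = N + 12.4·n = (-6.371, 34.29), C = N − 12.4·n = (18.03, 29.86). Then |BC| = |C − B| = 34.88.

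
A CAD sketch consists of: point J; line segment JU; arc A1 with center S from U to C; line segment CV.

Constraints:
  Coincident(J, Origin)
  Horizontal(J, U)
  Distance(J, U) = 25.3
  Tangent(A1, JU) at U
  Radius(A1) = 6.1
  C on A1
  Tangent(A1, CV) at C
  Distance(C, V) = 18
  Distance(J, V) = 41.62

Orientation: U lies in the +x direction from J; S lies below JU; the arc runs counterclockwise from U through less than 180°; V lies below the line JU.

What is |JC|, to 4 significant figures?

23.91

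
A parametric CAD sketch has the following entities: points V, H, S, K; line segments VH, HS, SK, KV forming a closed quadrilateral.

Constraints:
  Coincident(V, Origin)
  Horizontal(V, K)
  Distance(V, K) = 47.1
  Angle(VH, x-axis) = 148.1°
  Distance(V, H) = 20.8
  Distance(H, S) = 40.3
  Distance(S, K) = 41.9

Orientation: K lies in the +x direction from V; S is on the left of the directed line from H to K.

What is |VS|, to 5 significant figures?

34.933

V is at the origin; VK is horizontal with |VK| = 47.1 and K in +x, so K = (47.1, 0). VH runs at 148.1° with |VH| = 20.8, so H = (-17.659, 10.992). S is determined by |HS| = 40.3 and |SK| = 41.9 together: it lies at the intersection of circle(H, 40.3) and circle(K, 41.9). With |HK| = 65.685, the foot of the radical line on HK is 31.841 from H and the perpendicular offset is √(40.3² − 31.841²) = 24.703. Taking the left-of-HK solution: S = (17.867, 30.018).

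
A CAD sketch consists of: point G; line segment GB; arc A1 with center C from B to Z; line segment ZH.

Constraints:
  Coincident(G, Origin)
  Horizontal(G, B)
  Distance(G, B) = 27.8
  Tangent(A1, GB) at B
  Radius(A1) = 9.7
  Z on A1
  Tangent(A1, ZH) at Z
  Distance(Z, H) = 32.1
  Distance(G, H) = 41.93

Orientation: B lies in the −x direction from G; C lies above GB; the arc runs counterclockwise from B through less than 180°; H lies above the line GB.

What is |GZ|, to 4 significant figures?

19.96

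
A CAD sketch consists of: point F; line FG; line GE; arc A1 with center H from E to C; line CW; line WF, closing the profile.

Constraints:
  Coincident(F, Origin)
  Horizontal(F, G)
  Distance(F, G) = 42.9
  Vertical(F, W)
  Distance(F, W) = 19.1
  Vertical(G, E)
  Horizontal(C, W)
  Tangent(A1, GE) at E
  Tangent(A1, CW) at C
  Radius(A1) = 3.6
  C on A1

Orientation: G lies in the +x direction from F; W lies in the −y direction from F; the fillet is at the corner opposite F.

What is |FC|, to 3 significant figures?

43.7

F is at the origin; FG is horizontal with |FG| = 42.9 and G on the +x side, so G = (42.9, 0.00). F and W share the same x with |FW| = 19.1 and W on the −y side, so W = (0.00, -19.1). The virtual corner opposite F is at (42.9, -19.1). Since A1 is tangent to GE there, HE ⟂ GE and tangency of A1 to CW means the radius HC is perpendicular to CW, with radius 3.6, so the center H sits 3.6 in from both sides at H = (39.3, -15.5). That places the tangent points at E = (42.9, -15.5) on GE and C = (39.3, -19.1) on CW. Then |FC| = |C − F| = 43.7.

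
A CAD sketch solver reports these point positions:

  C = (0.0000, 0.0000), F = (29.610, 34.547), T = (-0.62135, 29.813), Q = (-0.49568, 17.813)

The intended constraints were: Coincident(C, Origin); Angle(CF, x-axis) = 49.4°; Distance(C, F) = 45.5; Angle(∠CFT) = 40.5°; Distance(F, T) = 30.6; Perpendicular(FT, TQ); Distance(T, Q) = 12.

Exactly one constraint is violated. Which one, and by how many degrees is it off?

Perpendicular(FT, TQ) — off by 8.30°.

C = (0.00, 0.00) ✓; CF at 49.40° ✓; |CF| = 45.50 ✓; ∠CFT = 40.50° ✓; |FT| = 30.60 ✓; ∠(FT, TQ) = 81.70° ✗; |TQ| = 12.00 ✓.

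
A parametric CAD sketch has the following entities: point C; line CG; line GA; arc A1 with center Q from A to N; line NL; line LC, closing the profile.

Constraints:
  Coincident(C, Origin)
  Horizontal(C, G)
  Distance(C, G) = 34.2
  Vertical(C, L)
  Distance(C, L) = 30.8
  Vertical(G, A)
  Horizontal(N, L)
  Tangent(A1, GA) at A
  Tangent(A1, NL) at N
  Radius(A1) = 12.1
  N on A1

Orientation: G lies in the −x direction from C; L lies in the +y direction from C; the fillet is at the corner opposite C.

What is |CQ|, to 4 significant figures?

28.95

C is at the origin; CG is horizontal with |CG| = 34.2 and G on the −x side, so G = (-34.20, 0.000). C and L share the same x with |CL| = 30.8 and L on the +y side, so L = (0.000, 30.80). The virtual corner opposite C is at (-34.20, 30.80). Tangency of A1 to GA means the radius QA is perpendicular to GA and since A1 is tangent to NL there, QN ⟂ NL, with radius 12.1, so the center Q sits 12.1 in from both sides at Q = (-22.10, 18.70). Then |CQ| = |Q − C| = 28.95.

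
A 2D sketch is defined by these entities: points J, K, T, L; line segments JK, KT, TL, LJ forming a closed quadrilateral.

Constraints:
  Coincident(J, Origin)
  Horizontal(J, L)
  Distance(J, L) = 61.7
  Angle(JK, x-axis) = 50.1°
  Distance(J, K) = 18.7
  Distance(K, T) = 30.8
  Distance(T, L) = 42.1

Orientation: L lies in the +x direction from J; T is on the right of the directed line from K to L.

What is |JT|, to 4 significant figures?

26.66

Checks: |KT| = 30.80 ✓; |TL| = 42.10 ✓.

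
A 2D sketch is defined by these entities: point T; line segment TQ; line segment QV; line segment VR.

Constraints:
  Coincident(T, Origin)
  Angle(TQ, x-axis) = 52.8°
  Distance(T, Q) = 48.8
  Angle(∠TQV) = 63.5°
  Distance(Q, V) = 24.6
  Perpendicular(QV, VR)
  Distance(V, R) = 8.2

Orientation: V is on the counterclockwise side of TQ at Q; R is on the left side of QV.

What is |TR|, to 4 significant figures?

35.59

T is at the origin; TQ runs at 52.8° with length 48.8, so Q = 48.8·(cos 52.8°, sin 52.8°) = (29.50, 38.87). ∠TQV = 63.5°, so QV runs at 52.8° + (180° − 63.5°) = 169.3° from the x-axis; with |QV| = 24.6, V = Q + 24.6·(cos 169.3°, sin 169.3°) = (5.332, 43.44). QV is perpendicular to VR; with |VR| = 8.2 on the left of QV, R = V + 8.2·(-0.1857, -0.9826) = (3.810, 35.38). Then |TR| = |R − T| = 35.59.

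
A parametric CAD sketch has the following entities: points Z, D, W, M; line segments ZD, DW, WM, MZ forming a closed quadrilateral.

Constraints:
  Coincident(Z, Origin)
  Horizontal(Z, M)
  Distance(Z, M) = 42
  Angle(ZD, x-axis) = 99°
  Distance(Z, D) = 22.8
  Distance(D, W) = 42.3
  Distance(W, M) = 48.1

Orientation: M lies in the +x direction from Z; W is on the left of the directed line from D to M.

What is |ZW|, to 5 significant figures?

56.191

Checks: |DW| = 42.30 ✓; |WM| = 48.10 ✓.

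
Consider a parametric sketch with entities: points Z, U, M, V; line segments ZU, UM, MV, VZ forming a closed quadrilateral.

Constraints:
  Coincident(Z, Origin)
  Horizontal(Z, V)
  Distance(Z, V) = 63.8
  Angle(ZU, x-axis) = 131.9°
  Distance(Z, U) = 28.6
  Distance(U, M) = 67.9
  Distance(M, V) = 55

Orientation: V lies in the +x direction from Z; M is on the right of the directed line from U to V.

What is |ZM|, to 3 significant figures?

39.6

Z is at the origin; Z and V share the same y with |ZV| = 63.8 and V in +x, so V = (63.8, 0). ZU runs at 131.9° with |ZU| = 28.6, so U = (-19.1, 21.3). M is determined by |UM| = 67.9 and |MV| = 55.0 together: it lies at the intersection of circle(U, 67.9) and circle(V, 55.0). With |UV| = 85.6, the foot of the radical line on UV is 52.1 from U and the perpendicular offset is √(67.9² − 52.1²) = 43.6. Taking the right-of-UV solution: M = (20.5, -33.9).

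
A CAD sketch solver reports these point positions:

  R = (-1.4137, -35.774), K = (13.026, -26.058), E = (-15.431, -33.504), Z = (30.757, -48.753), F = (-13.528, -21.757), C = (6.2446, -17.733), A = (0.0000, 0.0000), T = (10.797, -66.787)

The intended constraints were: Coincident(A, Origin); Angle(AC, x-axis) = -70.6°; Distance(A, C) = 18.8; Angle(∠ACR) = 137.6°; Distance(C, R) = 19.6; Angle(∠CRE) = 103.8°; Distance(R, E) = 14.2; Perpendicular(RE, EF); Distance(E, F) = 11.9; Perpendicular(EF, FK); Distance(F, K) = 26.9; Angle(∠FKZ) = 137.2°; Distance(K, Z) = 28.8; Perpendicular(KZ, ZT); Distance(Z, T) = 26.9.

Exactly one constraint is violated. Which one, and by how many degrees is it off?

Perpendicular(KZ, ZT) — off by 4.10°.

A = (0.00, 0.00) ✓; AC at -70.60° ✓; |AC| = 18.80 ✓; ∠ACR = 137.6° ✓; |CR| = 19.60 ✓; ∠CRE = 103.8° ✓; |RE| = 14.20 ✓; ∠(RE, EF) = 90.00° ✓; |EF| = 11.90 ✓; ∠(EF, FK) = 90.00° ✓; |FK| = 26.90 ✓; ∠FKZ = 137.2° ✓; |KZ| = 28.80 ✓; ∠(KZ, ZT) = 85.90° ✗; |ZT| = 26.90 ✓.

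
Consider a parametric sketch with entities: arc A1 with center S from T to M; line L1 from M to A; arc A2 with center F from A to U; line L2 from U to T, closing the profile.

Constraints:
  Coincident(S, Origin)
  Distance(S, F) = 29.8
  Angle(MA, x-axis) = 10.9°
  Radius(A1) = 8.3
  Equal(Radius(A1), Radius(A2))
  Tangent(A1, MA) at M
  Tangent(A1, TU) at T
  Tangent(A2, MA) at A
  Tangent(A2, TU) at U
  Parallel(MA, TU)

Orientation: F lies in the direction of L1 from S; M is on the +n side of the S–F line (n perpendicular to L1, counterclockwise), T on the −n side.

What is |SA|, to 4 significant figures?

30.93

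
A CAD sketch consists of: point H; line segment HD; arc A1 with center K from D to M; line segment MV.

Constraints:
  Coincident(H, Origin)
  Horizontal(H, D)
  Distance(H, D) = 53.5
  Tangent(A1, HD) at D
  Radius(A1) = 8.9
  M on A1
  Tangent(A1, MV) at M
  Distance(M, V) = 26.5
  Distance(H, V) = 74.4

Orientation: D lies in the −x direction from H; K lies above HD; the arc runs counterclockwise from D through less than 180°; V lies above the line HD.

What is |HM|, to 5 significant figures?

49.706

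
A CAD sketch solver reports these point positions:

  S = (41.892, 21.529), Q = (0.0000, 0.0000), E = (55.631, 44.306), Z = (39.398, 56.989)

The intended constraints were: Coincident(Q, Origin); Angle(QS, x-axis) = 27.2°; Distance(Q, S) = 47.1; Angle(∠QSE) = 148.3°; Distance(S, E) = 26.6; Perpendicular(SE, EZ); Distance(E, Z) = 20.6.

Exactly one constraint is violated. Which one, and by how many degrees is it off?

Perpendicular(SE, EZ) — off by 6.90°.

Q = (0.00, 0.00) ✓; QS at 27.20° ✓; |QS| = 47.10 ✓; ∠QSE = 148.3° ✓; |SE| = 26.60 ✓; ∠(SE, EZ) = 83.10° ✗; |EZ| = 20.60 ✓.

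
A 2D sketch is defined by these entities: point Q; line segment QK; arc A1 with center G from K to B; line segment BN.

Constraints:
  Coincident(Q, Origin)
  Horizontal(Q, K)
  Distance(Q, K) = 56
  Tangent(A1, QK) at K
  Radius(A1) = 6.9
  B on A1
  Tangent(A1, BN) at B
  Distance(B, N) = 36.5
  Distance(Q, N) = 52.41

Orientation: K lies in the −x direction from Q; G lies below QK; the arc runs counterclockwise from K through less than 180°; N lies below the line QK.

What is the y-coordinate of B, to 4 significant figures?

-11.64

Q is at the origin; QK is horizontal with |QK| = 56.0 and K on the −x side, so K = (-56.00, 0.000). Since A1 is tangent to QK there, GK ⟂ QK, so G = K + (0, -6.9) = (-56.00, -6.900). Since GB ⟂ BN (tangency), |GN| = √(6.9² + 36.5²) = 37.15 regardless of where B sits on A1. So N lies on both circle(Q, 52.41) and circle(G, 37.15); the below-QK intersection is N = (-35.93, -38.16). B is the foot of the tangent from N: B = (-61.01, -11.64).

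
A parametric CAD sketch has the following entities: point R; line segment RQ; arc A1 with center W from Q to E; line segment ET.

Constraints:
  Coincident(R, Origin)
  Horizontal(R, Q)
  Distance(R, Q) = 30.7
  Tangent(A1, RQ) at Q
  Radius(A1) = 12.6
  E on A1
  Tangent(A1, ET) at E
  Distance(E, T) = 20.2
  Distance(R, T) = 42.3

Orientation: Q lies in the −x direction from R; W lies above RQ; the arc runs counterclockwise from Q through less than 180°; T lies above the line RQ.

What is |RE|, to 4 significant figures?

24.22

R is at the origin; RQ is horizontal with |RQ| = 30.7 and Q on the −x side, so Q = (-30.70, 0.000). The tangent condition forces WQ to be normal to RQ, so W = Q + (0, 12.6) = (-30.70, 12.60). Since WE ⟂ ET (tangency), |WT| = √(12.6² + 20.2²) = 23.81 regardless of where E sits on A1. So T lies on both circle(R, 42.3) and circle(W, 23.81); the above-RQ intersection is T = (-23.38, 35.25). E is the foot of the tangent from T: E = (-18.48, 15.66).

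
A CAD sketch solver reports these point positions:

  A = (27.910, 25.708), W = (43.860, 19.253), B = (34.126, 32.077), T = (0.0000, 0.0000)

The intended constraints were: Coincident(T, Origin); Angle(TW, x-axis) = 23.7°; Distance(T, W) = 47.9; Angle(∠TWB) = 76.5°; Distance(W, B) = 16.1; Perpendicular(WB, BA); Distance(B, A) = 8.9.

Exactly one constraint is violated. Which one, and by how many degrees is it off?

Perpendicular(WB, BA) — off by 8.50°.

T = (0.00, 0.00) ✓; TW at 23.70° ✓; |TW| = 47.90 ✓; ∠TWB = 76.50° ✓; |WB| = 16.10 ✓; ∠(WB, BA) = 98.50° ✗; |BA| = 8.900 ✓.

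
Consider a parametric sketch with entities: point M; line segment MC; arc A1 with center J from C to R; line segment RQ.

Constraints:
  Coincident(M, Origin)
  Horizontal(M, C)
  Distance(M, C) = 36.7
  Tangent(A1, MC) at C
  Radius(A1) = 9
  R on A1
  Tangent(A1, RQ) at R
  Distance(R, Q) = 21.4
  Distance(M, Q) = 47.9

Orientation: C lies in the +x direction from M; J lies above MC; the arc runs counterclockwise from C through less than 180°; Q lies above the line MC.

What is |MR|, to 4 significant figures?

46.63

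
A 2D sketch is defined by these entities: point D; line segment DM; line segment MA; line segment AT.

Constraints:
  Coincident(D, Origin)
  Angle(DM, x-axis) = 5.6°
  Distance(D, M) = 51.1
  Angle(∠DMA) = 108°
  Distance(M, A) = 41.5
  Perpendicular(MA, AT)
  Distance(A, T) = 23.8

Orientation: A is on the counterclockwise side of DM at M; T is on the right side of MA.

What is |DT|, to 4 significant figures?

92.32

D is at the origin; DM runs at 5.6° with length 51.1, so M = 51.1·(cos 5.6°, sin 5.6°) = (50.86, 4.986). ∠DMA = 108.0°, so MA runs at 5.6° + (180° − 108.0°) = 77.60° from the x-axis; with |MA| = 41.5, A = M + 41.5·(cos 77.60°, sin 77.60°) = (59.77, 45.52). MA ⟂ AT; with |AT| = 23.8 on the right of MA, T = A + 23.8·(0.9767, -0.2147) = (83.01, 40.41). Then |DT| = |T − D| = 92.32.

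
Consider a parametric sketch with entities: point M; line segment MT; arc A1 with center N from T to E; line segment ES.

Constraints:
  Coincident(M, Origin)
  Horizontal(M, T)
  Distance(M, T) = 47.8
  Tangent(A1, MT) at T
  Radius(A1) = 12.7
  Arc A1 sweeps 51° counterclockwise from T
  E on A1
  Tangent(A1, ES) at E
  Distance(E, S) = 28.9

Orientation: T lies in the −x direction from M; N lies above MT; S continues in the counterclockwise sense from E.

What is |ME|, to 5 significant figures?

38.221

M is at the origin; M and T share the same y with |MT| = 47.8 and T on the −x side, so T = (-47.800, 0.0000). Since A1 is tangent to MT there, NT ⟂ MT, so N = T + (0, 12.7) = (-47.800, 12.700). On A1, T sits at bearing -90° from N; a 51° counterclockwise sweep puts E at bearing -39°, so E = N + 12.7·(cos -39°, sin -39°) = (-37.930, 4.7076). Then |ME| = |E − M| = 38.221.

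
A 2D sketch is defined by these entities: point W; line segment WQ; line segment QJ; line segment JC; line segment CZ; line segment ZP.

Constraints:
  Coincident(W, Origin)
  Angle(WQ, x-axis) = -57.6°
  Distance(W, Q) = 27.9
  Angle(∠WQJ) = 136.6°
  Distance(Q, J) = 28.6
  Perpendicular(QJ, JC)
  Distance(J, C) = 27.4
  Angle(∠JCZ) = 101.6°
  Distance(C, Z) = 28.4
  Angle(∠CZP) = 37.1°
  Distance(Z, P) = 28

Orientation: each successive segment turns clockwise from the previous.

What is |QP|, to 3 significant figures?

22.7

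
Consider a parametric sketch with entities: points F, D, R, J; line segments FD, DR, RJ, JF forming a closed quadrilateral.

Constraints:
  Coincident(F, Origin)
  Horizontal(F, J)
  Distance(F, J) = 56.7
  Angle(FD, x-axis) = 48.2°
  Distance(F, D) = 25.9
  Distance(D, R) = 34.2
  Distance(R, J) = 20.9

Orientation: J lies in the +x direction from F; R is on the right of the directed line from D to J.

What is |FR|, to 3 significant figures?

38.4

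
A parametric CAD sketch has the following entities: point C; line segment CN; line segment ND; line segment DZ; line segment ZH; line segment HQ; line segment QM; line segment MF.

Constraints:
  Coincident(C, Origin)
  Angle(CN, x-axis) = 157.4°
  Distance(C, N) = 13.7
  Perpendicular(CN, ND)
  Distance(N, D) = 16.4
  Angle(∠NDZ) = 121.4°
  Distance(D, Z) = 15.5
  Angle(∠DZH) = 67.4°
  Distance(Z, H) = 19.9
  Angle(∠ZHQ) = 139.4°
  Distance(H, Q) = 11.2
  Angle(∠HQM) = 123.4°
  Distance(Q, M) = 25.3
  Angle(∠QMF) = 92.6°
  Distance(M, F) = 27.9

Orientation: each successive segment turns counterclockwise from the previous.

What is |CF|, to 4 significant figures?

37.98

∠HQM = 123.4° gives QM at 155.8° from the x-axis; with |QM| = 25.3, M = (-24.34, 16.00). ∠QMF = 92.6° gives MF at -116.8° from the x-axis; with |MF| = 27.9, F = (-36.92, -8.906). Then |CF| = |F − C| = 37.98.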